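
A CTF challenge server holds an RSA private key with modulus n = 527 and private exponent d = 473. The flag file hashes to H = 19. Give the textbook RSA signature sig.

257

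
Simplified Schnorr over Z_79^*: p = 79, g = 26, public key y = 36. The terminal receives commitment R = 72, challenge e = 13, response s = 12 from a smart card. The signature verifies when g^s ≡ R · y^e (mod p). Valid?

yes

g^s mod p:
Squares mod 79: 26^1≡26, 26^2≡44, 26^4≡40, 26^8≡20
12 = 8 + 4, so 26^12 ≡ 20·40 ≡ 10 (mod 79)
R · y^e mod p:
Squares mod 79: 36^1≡36, 36^2≡32, 36^4≡76, 36^8≡9
13 = 8 + 4 + 1, so 36^13 ≡ 9·76·36 ≡ 55 (mod 79)
72·55 = 3960 ≡ 10 (mod 79)
10 ≡ 10 (mod 79); signature holds.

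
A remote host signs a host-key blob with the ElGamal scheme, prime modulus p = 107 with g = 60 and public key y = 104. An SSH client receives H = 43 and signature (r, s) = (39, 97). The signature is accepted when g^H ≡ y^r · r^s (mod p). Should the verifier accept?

reject

Left side g^H mod p:
60^2 = 3600 ≡ 69
60^4 ≡ 69^2 = 4761 ≡ 53
60^8 ≡ 53^2 = 2809 ≡ 27
60^16 ≡ 27^2 = 729 ≡ 87
60^32 ≡ 87^2 = 7569 ≡ 79
43 = 32 + 8 + 2 + 1, so 60^43 ≡ 79·27·69·60 ≡ 17 (mod 107)
Right side y^r · r^s mod p:
104^2 = 10816 ≡ 9
104^4 ≡ 9^2 = 81
104^8 ≡ 81^2 = 6561 ≡ 34
104^16 ≡ 34^2 = 1156 ≡ 86
104^32 ≡ 86^2 = 7396 ≡ 13
39 = 32 + 4 + 2 + 1, so 104^39 ≡ 13·81·9·104 ≡ 31 (mod 107)
39^2 = 1521 ≡ 23
39^4 ≡ 23^2 = 529 ≡ 101
39^8 ≡ 101^2 = 10201 ≡ 36
39^16 ≡ 36^2 = 1296 ≡ 12
39^32 ≡ 12^2 = 144 ≡ 37
39^64 ≡ 37^2 = 1369 ≡ 85
97 = 64 + 32 + 1, so 39^97 ≡ 85·37·39 ≡ 33 (mod 107)
31·33 = 1023 ≡ 60 (mod 107)
17 ≠ 60, so verification fails.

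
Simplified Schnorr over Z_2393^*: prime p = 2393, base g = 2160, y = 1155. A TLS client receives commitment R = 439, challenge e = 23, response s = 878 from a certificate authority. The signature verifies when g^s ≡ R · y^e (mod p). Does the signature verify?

verifies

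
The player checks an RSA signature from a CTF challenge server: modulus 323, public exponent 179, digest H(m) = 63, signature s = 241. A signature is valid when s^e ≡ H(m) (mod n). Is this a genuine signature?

s^2 ≡ 241^2 = 58081 ≡ 264
s^4 ≡ 264^2 = 69696 ≡ 251
s^8 ≡ 251^2 = 63001 ≡ 16
s^16 ≡ 16^2 = 256
s^32 ≡ 256^2 = 65536 ≡ 290
s^64 ≡ 290^2 = 84100 ≡ 120
s^128 ≡ 120^2 = 14400 ≡ 188
179 = 128 + 32 + 16 + 2 + 1, so s^179 ≡ 188·290·256·264·241 ≡ 231 (mod 323)
s^179 mod 323 = 231, but H(m) = 63.

forged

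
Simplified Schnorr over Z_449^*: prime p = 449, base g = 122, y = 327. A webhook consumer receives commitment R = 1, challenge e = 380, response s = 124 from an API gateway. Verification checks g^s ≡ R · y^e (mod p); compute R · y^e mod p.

Squares mod 449: 327^1≡327, 327^2≡67, 327^4≡448, 327^8≡1, 327^16≡1, 327^32≡1, 327^64≡1, 327^128≡1, 327^256≡1
380 = 256 + 64 + 32 + 16 + 8 + 4, so 327^380 ≡ 1·1·1·1·1·448 ≡ 448 (mod 449)
R · y^e ≡ 1·448 = 448 ≡ 448 (mod 449)

448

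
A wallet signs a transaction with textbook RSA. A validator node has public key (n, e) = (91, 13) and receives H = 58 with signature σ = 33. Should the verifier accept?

reject

σ^13 mod 91 = 33
The recovered value 33 does not match the digest 58.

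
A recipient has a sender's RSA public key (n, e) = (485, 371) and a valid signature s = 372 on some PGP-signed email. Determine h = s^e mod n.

s^2 ≡ 372^2 = 138384 ≡ 159
s^4 ≡ 159^2 = 25281 ≡ 61
s^8 ≡ 61^2 = 3721 ≡ 326
s^16 ≡ 326^2 = 106276 ≡ 61
s^32 ≡ 61^2 = 3721 ≡ 326
s^64 ≡ 326^2 = 106276 ≡ 61
s^128 ≡ 61^2 = 3721 ≡ 326
s^256 ≡ 326^2 = 106276 ≡ 61
371 = 256 + 64 + 32 + 16 + 2 + 1, so s^371 ≡ 61·61·326·61·159·372 ≡ 103 (mod 485)

103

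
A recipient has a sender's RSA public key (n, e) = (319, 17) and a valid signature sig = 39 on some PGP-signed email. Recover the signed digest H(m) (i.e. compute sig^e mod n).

305

Squares mod 319: sig^1≡39, sig^2≡245, sig^4≡53, sig^8≡257, sig^16≡16
17 = 16 + 1, so sig^17 ≡ 16·39 ≡ 305 (mod 319)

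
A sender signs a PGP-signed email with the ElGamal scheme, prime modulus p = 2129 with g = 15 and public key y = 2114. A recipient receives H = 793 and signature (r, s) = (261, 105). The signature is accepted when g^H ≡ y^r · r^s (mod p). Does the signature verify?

does not verify

Left side g^H mod p:
15^793 mod 2129 = 2117
Right side y^r · r^s mod p:
2114^261 mod 2129 = 1923
261^105 mod 2129 = 588
1923·588 = 1130724 ≡ 225 (mod 2129)
2117 ≠ 225, so verification fails.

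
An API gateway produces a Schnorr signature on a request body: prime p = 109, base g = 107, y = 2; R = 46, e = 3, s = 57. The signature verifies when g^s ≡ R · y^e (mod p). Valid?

no

g^s mod p:
107^57 mod 109 = 8
R · y^e mod p:
2^3 mod 109 = 8
46·8 = 368 ≡ 41 (mod 109)
8 ≠ 41; the check fails.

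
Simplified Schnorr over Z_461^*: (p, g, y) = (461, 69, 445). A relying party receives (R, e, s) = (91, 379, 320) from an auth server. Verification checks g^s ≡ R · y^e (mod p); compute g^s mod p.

69^2 = 4761 ≡ 151
69^4 ≡ 151^2 = 22801 ≡ 212
69^8 ≡ 212^2 = 44944 ≡ 227
69^16 ≡ 227^2 = 51529 ≡ 358
69^32 ≡ 358^2 = 128164 ≡ 6
69^64 ≡ 6^2 = 36
69^128 ≡ 36^2 = 1296 ≡ 374
69^256 ≡ 374^2 = 139876 ≡ 193
320 = 256 + 64, so 69^320 ≡ 193·36 ≡ 33 (mod 461)

33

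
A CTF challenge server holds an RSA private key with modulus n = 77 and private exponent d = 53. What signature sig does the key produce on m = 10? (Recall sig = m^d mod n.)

54

Squares mod 77: m^1≡10, m^2≡23, m^4≡67, m^8≡23, m^16≡67, m^32≡23
53 = 32 + 16 + 4 + 1, so m^53 ≡ 23·67·67·10 ≡ 54 (mod 77)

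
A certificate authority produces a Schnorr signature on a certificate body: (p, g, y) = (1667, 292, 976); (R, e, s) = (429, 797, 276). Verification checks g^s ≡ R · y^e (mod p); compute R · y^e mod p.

976^2 = 952576 ≡ 719
976^4 ≡ 719^2 = 516961 ≡ 191
976^8 ≡ 191^2 = 36481 ≡ 1474
976^16 ≡ 1474^2 = 2172676 ≡ 575
976^32 ≡ 575^2 = 330625 ≡ 559
976^64 ≡ 559^2 = 312481 ≡ 752
976^128 ≡ 752^2 = 565504 ≡ 391
976^256 ≡ 391^2 = 152881 ≡ 1184
976^512 ≡ 1184^2 = 1401856 ≡ 1576
797 = 512 + 256 + 16 + 8 + 4 + 1, so 976^797 ≡ 1576·1184·575·1474·191·976 ≡ 638 (mod 1667)
R · y^e ≡ 429·638 = 273702 ≡ 314 (mod 1667)

314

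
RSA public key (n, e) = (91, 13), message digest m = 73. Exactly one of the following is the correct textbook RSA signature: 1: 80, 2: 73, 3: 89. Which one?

2

Candidate 1: 80^13 mod 91 = 80
Candidate 2: 73^13 mod 91 = 73
  → matches m = 73
Candidate 3: 89^13 mod 91 = 89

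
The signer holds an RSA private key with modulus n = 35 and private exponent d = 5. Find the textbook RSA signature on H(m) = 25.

30

(H(m))^5 mod 35 = 30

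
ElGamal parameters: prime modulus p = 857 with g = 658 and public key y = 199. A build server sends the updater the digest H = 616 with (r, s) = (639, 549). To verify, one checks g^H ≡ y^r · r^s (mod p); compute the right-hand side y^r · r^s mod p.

Squares mod 857: 199^1≡199, 199^2≡179, 199^4≡332, 199^8≡528, 199^16≡259, 199^32≡235, 199^64≡377, 199^128≡724, 199^256≡549, 199^512≡594
639 = 512 + 64 + 32 + 16 + 8 + 4 + 2 + 1, so 199^639 ≡ 594·377·235·259·528·332·179·199 ≡ 193 (mod 857)
Squares mod 857: 639^1≡639, 639^2≡389, 639^4≡489, 639^8≡18, 639^16≡324, 639^32≡422, 639^64≡685, 639^128≡446, 639^256≡92, 639^512≡751
549 = 512 + 32 + 4 + 1, so 639^549 ≡ 751·422·489·639 ≡ 407 (mod 857)
y^r · r^s ≡ 193·407 = 78551 ≡ 564 (mod 857)

564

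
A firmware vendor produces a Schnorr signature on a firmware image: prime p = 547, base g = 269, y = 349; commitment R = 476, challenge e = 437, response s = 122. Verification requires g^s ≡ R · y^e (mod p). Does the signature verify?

g^s mod p:
269^2 = 72361 ≡ 157
269^4 ≡ 157^2 = 24649 ≡ 34
269^8 ≡ 34^2 = 1156 ≡ 62
269^16 ≡ 62^2 = 3844 ≡ 15
269^32 ≡ 15^2 = 225
269^64 ≡ 225^2 = 50625 ≡ 301
122 = 64 + 32 + 16 + 8 + 2, so 269^122 ≡ 301·225·15·62·157 ≡ 188 (mod 547)
R · y^e mod p:
349^2 = 121801 ≡ 367
349^4 ≡ 367^2 = 134689 ≡ 127
349^8 ≡ 127^2 = 16129 ≡ 266
349^16 ≡ 266^2 = 70756 ≡ 193
349^32 ≡ 193^2 = 37249 ≡ 53
349^64 ≡ 53^2 = 2809 ≡ 74
349^128 ≡ 74^2 = 5476 ≡ 6
349^256 ≡ 6^2 = 36
437 = 256 + 128 + 32 + 16 + 4 + 1, so 349^437 ≡ 36·6·53·193·127·349 ≡ 455 (mod 547)
476·455 = 216580 ≡ 515 (mod 547)
188 ≠ 515; the check fails.

does not verify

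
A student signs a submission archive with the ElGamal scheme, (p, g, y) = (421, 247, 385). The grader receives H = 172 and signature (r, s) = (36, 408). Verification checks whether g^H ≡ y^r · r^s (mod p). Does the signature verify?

Left side g^H mod p:
Squares mod 421: 247^1≡247, 247^2≡385, 247^4≡33, 247^8≡247, 247^16≡385, 247^32≡33, 247^64≡247, 247^128≡385
172 = 128 + 32 + 8 + 4, so 247^172 ≡ 385·33·247·33 ≡ 33 (mod 421)
Right side y^r · r^s mod p:
Squares mod 421: 385^1≡385, 385^2≡33, 385^4≡247, 385^8≡385, 385^16≡33, 385^32≡247
36 = 32 + 4, so 385^36 ≡ 247·247 ≡ 385 (mod 421)
Squares mod 421: 36^1≡36, 36^2≡33, 36^4≡247, 36^8≡385, 36^16≡33, 36^32≡247, 36^64≡385, 36^128≡33, 36^256≡247
408 = 256 + 128 + 16 + 8, so 36^408 ≡ 247·33·33·385 ≡ 33 (mod 421)
385·33 = 12705 ≡ 75 (mod 421)
33 ≠ 75, so verification fails.

does not verify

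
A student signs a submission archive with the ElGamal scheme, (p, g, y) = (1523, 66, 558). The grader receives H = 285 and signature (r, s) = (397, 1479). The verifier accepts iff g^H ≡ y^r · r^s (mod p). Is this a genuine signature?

Left side g^H mod p:
66^2 = 4356 ≡ 1310
66^4 ≡ 1310^2 = 1716100 ≡ 1202
66^8 ≡ 1202^2 = 1444804 ≡ 1000
66^16 ≡ 1000^2 = 1000000 ≡ 912
66^32 ≡ 912^2 = 831744 ≡ 186
66^64 ≡ 186^2 = 34596 ≡ 1090
66^128 ≡ 1090^2 = 1188100 ≡ 160
66^256 ≡ 160^2 = 25600 ≡ 1232
285 = 256 + 16 + 8 + 4 + 1, so 66^285 ≡ 1232·912·1000·1202·66 ≡ 1521 (mod 1523)
Right side y^r · r^s mod p:
558^2 = 311364 ≡ 672
558^4 ≡ 672^2 = 451584 ≡ 776
558^8 ≡ 776^2 = 602176 ≡ 591
558^16 ≡ 591^2 = 349281 ≡ 514
558^32 ≡ 514^2 = 264196 ≡ 717
558^64 ≡ 717^2 = 514089 ≡ 838
558^128 ≡ 838^2 = 702244 ≡ 141
558^256 ≡ 141^2 = 19881 ≡ 82
397 = 256 + 128 + 8 + 4 + 1, so 558^397 ≡ 82·141·591·776·558 ≡ 441 (mod 1523)
397^2 = 157609 ≡ 740
397^4 ≡ 740^2 = 547600 ≡ 843
397^8 ≡ 843^2 = 710649 ≡ 931
397^16 ≡ 931^2 = 866761 ≡ 174
397^32 ≡ 174^2 = 30276 ≡ 1339
397^64 ≡ 1339^2 = 1792921 ≡ 350
397^128 ≡ 350^2 = 122500 ≡ 660
397^256 ≡ 660^2 = 435600 ≡ 22
397^512 ≡ 22^2 = 484
397^1024 ≡ 484^2 = 234256 ≡ 1237
1479 = 1024 + 256 + 128 + 64 + 4 + 2 + 1, so 397^1479 ≡ 1237·22·660·350·843·740·397 ≡ 381 (mod 1523)
441·381 = 168021 ≡ 491 (mod 1523)
1521 ≠ 491, so verification fails.

forged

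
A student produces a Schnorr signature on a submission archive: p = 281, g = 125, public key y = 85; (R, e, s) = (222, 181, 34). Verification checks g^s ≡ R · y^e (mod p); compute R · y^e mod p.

85^2 = 7225 ≡ 200
85^4 ≡ 200^2 = 40000 ≡ 98
85^8 ≡ 98^2 = 9604 ≡ 50
85^16 ≡ 50^2 = 2500 ≡ 252
85^32 ≡ 252^2 = 63504 ≡ 279
85^64 ≡ 279^2 = 77841 ≡ 4
85^128 ≡ 4^2 = 16
181 = 128 + 32 + 16 + 4 + 1, so 85^181 ≡ 16·279·252·98·85 ≡ 211 (mod 281)
R · y^e ≡ 222·211 = 46842 ≡ 196 (mod 281)

196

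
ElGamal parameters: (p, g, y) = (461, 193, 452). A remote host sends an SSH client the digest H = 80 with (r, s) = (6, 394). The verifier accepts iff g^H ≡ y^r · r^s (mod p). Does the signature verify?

Left side g^H mod p:
Squares mod 461: 193^1≡193, 193^2≡369, 193^4≡166, 193^8≡357, 193^16≡213, 193^32≡191, 193^64≡62
80 = 64 + 16, so 193^80 ≡ 62·213 ≡ 298 (mod 461)
Right side y^r · r^s mod p:
Squares mod 461: 452^1≡452, 452^2≡81, 452^4≡107
6 = 4 + 2, so 452^6 ≡ 107·81 ≡ 369 (mod 461)
Squares mod 461: 6^1≡6, 6^2≡36, 6^4≡374, 6^8≡193, 6^16≡369, 6^32≡166, 6^64≡357, 6^128≡213, 6^256≡191
394 = 256 + 128 + 8 + 2, so 6^394 ≡ 191·213·193·36 ≡ 107 (mod 461)
369·107 = 39483 ≡ 298 (mod 461)
298 ≡ 298 (mod 461), so the signature is genuine.

verifies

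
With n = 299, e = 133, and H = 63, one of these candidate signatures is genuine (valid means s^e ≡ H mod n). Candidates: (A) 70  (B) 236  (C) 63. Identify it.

C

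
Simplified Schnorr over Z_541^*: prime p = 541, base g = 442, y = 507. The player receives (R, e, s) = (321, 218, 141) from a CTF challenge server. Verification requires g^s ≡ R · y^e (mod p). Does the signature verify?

does not verify

g^s mod p:
Squares mod 541: 442^1≡442, 442^2≡63, 442^4≡182, 442^8≡123, 442^16≡522, 442^32≡361, 442^64≡481, 442^128≡354
141 = 128 + 8 + 4 + 1, so 442^141 ≡ 354·123·182·442 ≡ 50 (mod 541)
R · y^e mod p:
Squares mod 541: 507^1≡507, 507^2≡74, 507^4≡66, 507^8≡28, 507^16≡243, 507^32≡80, 507^64≡449, 507^128≡349
218 = 128 + 64 + 16 + 8 + 2, so 507^218 ≡ 349·449·243·28·74 ≡ 74 (mod 541)
321·74 = 23754 ≡ 491 (mod 541)
50 ≠ 491; the check fails.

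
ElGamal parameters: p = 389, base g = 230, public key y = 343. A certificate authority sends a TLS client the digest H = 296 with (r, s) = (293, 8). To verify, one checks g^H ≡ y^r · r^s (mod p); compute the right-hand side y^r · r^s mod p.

343^2 = 117649 ≡ 171
343^4 ≡ 171^2 = 29241 ≡ 66
343^8 ≡ 66^2 = 4356 ≡ 77
343^16 ≡ 77^2 = 5929 ≡ 94
343^32 ≡ 94^2 = 8836 ≡ 278
343^64 ≡ 278^2 = 77284 ≡ 262
343^128 ≡ 262^2 = 68644 ≡ 180
343^256 ≡ 180^2 = 32400 ≡ 113
293 = 256 + 32 + 4 + 1, so 343^293 ≡ 113·278·66·343 ≡ 171 (mod 389)
293^2 = 85849 ≡ 269
293^4 ≡ 269^2 = 72361 ≡ 7
293^8 ≡ 7^2 = 49
y^r · r^s ≡ 171·49 = 8379 ≡ 210 (mod 389)

210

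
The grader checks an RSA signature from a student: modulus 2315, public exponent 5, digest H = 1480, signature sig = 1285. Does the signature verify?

sig^2 ≡ 1285^2 = 1651225 ≡ 630
sig^4 ≡ 630^2 = 396900 ≡ 1035
5 = 4 + 1, so sig^5 ≡ 1035·1285 ≡ 1165 (mod 2315)
The recovered value 1165 does not match the digest 1480.

does not verify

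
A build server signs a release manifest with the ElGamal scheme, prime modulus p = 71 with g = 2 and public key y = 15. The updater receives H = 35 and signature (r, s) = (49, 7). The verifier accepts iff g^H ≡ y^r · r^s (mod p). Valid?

Left side g^H mod p:
2^2 = 4
2^4 ≡ 4^2 = 16
2^8 ≡ 16^2 = 256 ≡ 43
2^16 ≡ 43^2 = 1849 ≡ 3
2^32 ≡ 3^2 = 9
35 = 32 + 2 + 1, so 2^35 ≡ 9·4·2 ≡ 1 (mod 71)
Right side y^r · r^s mod p:
15^2 = 225 ≡ 12
15^4 ≡ 12^2 = 144 ≡ 2
15^8 ≡ 2^2 = 4
15^16 ≡ 4^2 = 16
15^32 ≡ 16^2 = 256 ≡ 43
49 = 32 + 16 + 1, so 15^49 ≡ 43·16·15 ≡ 25 (mod 71)
49^2 = 2401 ≡ 58
49^4 ≡ 58^2 = 3364 ≡ 27
7 = 4 + 2 + 1, so 49^7 ≡ 27·58·49 ≡ 54 (mod 71)
25·54 = 1350 ≡ 1 (mod 71)
1 ≡ 1 (mod 71), so the signature is genuine.

yes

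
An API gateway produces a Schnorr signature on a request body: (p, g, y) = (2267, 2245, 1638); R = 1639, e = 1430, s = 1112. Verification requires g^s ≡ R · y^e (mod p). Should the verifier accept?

g^s mod p:
Squares mod 2267: 2245^1≡2245, 2245^2≡484, 2245^4≡755, 2245^8≡1008, 2245^16≡448, 2245^32≡1208, 2245^64≡1583, 2245^128≡854, 2245^256≡1609, 2245^512≡2234, 2245^1024≡1089
1112 = 1024 + 64 + 16 + 8, so 2245^1112 ≡ 1089·1583·448·1008 ≡ 853 (mod 2267)
R · y^e mod p:
Squares mod 2267: 1638^1≡1638, 1638^2≡1183, 1638^4≡750, 1638^8≡284, 1638^16≡1311, 1638^32≡335, 1638^64≡1142, 1638^128≡639, 1638^256≡261, 1638^512≡111, 1638^1024≡986
1430 = 1024 + 256 + 128 + 16 + 4 + 2, so 1638^1430 ≡ 986·261·639·1311·750·1183 ≡ 1920 (mod 2267)
1639·1920 = 3146880 ≡ 284 (mod 2267)
853 ≠ 284; the check fails.

reject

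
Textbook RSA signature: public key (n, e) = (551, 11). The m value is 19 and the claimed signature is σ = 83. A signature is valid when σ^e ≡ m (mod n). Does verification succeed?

σ^2 ≡ 83^2 = 6889 ≡ 277
σ^4 ≡ 277^2 = 76729 ≡ 140
σ^8 ≡ 140^2 = 19600 ≡ 315
11 = 8 + 2 + 1, so σ^11 ≡ 315·277·83 ≡ 372 (mod 551)
372 ≠ 19, so verification fails.

fails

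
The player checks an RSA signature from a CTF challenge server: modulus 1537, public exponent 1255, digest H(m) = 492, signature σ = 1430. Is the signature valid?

Squares mod 1537: σ^1≡1430, σ^2≡690, σ^4≡1167, σ^8≡107, σ^16≡690, σ^32≡1167, σ^64≡107, σ^128≡690, σ^256≡1167, σ^512≡107, σ^1024≡690
1255 = 1024 + 128 + 64 + 32 + 4 + 2 + 1, so σ^1255 ≡ 690·690·107·1167·1167·690·1430 ≡ 847 (mod 1537)
847 ≠ 492, so verification fails.

invalid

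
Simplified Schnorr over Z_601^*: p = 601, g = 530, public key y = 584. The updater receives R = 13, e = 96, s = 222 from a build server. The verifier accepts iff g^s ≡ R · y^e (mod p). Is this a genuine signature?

g^s mod p:
530^2 = 280900 ≡ 233
530^4 ≡ 233^2 = 54289 ≡ 199
530^8 ≡ 199^2 = 39601 ≡ 536
530^16 ≡ 536^2 = 287296 ≡ 18
530^32 ≡ 18^2 = 324
530^64 ≡ 324^2 = 104976 ≡ 402
530^128 ≡ 402^2 = 161604 ≡ 536
222 = 128 + 64 + 16 + 8 + 4 + 2, so 530^222 ≡ 536·402·18·536·199·233 ≡ 416 (mod 601)
R · y^e mod p:
584^2 = 341056 ≡ 289
584^4 ≡ 289^2 = 83521 ≡ 583
584^8 ≡ 583^2 = 339889 ≡ 324
584^16 ≡ 324^2 = 104976 ≡ 402
584^32 ≡ 402^2 = 161604 ≡ 536
584^64 ≡ 536^2 = 287296 ≡ 18
96 = 64 + 32, so 584^96 ≡ 18·536 ≡ 32 (mod 601)
13·32 = 416 ≡ 416 (mod 601)
416 ≡ 416 (mod 601); signature holds.

genuine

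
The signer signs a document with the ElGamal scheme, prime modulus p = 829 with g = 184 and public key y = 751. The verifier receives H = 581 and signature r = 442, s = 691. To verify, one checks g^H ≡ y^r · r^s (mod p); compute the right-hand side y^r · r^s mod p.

751^2 = 564001 ≡ 281
751^4 ≡ 281^2 = 78961 ≡ 206
751^8 ≡ 206^2 = 42436 ≡ 157
751^16 ≡ 157^2 = 24649 ≡ 608
751^32 ≡ 608^2 = 369664 ≡ 759
751^64 ≡ 759^2 = 576081 ≡ 755
751^128 ≡ 755^2 = 570025 ≡ 502
751^256 ≡ 502^2 = 252004 ≡ 817
442 = 256 + 128 + 32 + 16 + 8 + 2, so 751^442 ≡ 817·502·759·608·157·281 ≡ 773 (mod 829)
442^2 = 195364 ≡ 549
442^4 ≡ 549^2 = 301401 ≡ 474
442^8 ≡ 474^2 = 224676 ≡ 17
442^16 ≡ 17^2 = 289
442^32 ≡ 289^2 = 83521 ≡ 621
442^64 ≡ 621^2 = 385641 ≡ 156
442^128 ≡ 156^2 = 24336 ≡ 295
442^256 ≡ 295^2 = 87025 ≡ 809
442^512 ≡ 809^2 = 654481 ≡ 400
691 = 512 + 128 + 32 + 16 + 2 + 1, so 442^691 ≡ 400·295·621·289·549·442 ≡ 293 (mod 829)
y^r · r^s ≡ 773·293 = 226489 ≡ 172 (mod 829)

172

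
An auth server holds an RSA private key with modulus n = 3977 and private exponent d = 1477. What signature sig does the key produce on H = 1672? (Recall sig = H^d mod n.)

3312

Squares mod 3977: H^1≡1672, H^2≡3730, H^4≡1354, H^8≡3896, H^16≡2584, H^32≡3650, H^64≡3527, H^128≡3650, H^256≡3527, H^512≡3650, H^1024≡3527
1477 = 1024 + 256 + 128 + 64 + 4 + 1, so H^1477 ≡ 3527·3527·3650·3527·1354·1672 ≡ 3312 (mod 3977)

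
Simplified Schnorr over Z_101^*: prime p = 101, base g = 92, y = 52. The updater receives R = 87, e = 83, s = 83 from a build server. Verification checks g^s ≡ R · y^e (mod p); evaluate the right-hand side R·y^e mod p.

52^2 = 2704 ≡ 78
52^4 ≡ 78^2 = 6084 ≡ 24
52^8 ≡ 24^2 = 576 ≡ 71
52^16 ≡ 71^2 = 5041 ≡ 92
52^32 ≡ 92^2 = 8464 ≡ 81
52^64 ≡ 81^2 = 6561 ≡ 97
83 = 64 + 16 + 2 + 1, so 52^83 ≡ 97·92·78·52 ≡ 71 (mod 101)
R · y^e ≡ 87·71 = 6177 ≡ 16 (mod 101)

16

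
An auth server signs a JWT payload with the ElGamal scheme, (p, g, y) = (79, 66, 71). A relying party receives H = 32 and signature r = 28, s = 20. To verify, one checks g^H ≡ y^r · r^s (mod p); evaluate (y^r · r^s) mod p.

40

71^2 = 5041 ≡ 64
71^4 ≡ 64^2 = 4096 ≡ 67
71^8 ≡ 67^2 = 4489 ≡ 65
71^16 ≡ 65^2 = 4225 ≡ 38
28 = 16 + 8 + 4, so 71^28 ≡ 38·65·67 ≡ 64 (mod 79)
28^2 = 784 ≡ 73
28^4 ≡ 73^2 = 5329 ≡ 36
28^8 ≡ 36^2 = 1296 ≡ 32
28^16 ≡ 32^2 = 1024 ≡ 76
20 = 16 + 4, so 28^20 ≡ 76·36 ≡ 50 (mod 79)
y^r · r^s ≡ 64·50 = 3200 ≡ 40 (mod 79)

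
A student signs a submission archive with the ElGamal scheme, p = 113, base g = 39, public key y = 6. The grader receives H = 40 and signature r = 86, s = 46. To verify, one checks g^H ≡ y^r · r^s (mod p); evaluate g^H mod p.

4

39^2 = 1521 ≡ 52
39^4 ≡ 52^2 = 2704 ≡ 105
39^8 ≡ 105^2 = 11025 ≡ 64
39^16 ≡ 64^2 = 4096 ≡ 28
39^32 ≡ 28^2 = 784 ≡ 106
40 = 32 + 8, so 39^40 ≡ 106·64 ≡ 4 (mod 113)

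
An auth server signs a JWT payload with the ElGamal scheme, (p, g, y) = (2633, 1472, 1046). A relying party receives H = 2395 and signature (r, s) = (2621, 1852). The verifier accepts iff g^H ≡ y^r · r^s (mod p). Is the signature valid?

valid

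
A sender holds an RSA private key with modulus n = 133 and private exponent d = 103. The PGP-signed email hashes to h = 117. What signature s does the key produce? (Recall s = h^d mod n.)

33

h^2 ≡ 117^2 = 13689 ≡ 123
h^4 ≡ 123^2 = 15129 ≡ 100
h^8 ≡ 100^2 = 10000 ≡ 25
h^16 ≡ 25^2 = 625 ≡ 93
h^32 ≡ 93^2 = 8649 ≡ 4
h^64 ≡ 4^2 = 16
103 = 64 + 32 + 4 + 2 + 1, so h^103 ≡ 16·4·100·123·117 ≡ 33 (mod 133)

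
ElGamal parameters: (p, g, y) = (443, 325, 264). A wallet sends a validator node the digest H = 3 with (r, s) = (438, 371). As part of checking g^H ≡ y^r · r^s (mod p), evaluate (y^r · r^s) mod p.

Squares mod 443: 264^1≡264, 264^2≡145, 264^4≡204, 264^8≡417, 264^16≡233, 264^32≡243, 264^64≡130, 264^128≡66, 264^256≡369
438 = 256 + 128 + 32 + 16 + 4 + 2, so 264^438 ≡ 369·66·243·233·204·145 ≡ 367 (mod 443)
Squares mod 443: 438^1≡438, 438^2≡25, 438^4≡182, 438^8≡342, 438^16≡12, 438^32≡144, 438^64≡358, 438^128≡137, 438^256≡163
371 = 256 + 64 + 32 + 16 + 2 + 1, so 438^371 ≡ 163·358·144·12·25·438 ≡ 145 (mod 443)
y^r · r^s ≡ 367·145 = 53215 ≡ 55 (mod 443)

55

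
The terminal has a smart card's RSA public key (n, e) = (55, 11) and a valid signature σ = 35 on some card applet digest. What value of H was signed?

35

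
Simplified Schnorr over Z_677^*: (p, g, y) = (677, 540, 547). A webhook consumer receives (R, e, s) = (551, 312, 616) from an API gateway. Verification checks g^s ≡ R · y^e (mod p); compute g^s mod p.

16

540^2 = 291600 ≡ 490
540^4 ≡ 490^2 = 240100 ≡ 442
540^8 ≡ 442^2 = 195364 ≡ 388
540^16 ≡ 388^2 = 150544 ≡ 250
540^32 ≡ 250^2 = 62500 ≡ 216
540^64 ≡ 216^2 = 46656 ≡ 620
540^128 ≡ 620^2 = 384400 ≡ 541
540^256 ≡ 541^2 = 292681 ≡ 217
540^512 ≡ 217^2 = 47089 ≡ 376
616 = 512 + 64 + 32 + 8, so 540^616 ≡ 376·620·216·388 ≡ 16 (mod 677)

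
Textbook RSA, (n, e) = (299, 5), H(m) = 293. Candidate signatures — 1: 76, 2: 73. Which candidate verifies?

1

Candidate 1: Squares mod 299: 76^1≡76, 76^2≡95, 76^4≡55; 5 = 4 + 1, so 76^5 ≡ 55·76 ≡ 293 (mod 299)
  → matches H(m) = 293
Candidate 2: Squares mod 299: 73^1≡73, 73^2≡246, 73^4≡118; 5 = 4 + 1, so 73^5 ≡ 118·73 ≡ 242 (mod 299)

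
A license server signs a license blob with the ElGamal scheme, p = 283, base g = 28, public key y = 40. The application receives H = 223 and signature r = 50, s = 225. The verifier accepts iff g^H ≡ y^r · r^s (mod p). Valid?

no

Left side g^H mod p:
Squares mod 283: 28^1≡28, 28^2≡218, 28^4≡263, 28^8≡117, 28^16≡105, 28^32≡271, 28^64≡144, 28^128≡77
223 = 128 + 64 + 16 + 8 + 4 + 2 + 1, so 28^223 ≡ 77·144·105·117·263·218·28 ≡ 59 (mod 283)
Right side y^r · r^s mod p:
Squares mod 283: 40^1≡40, 40^2≡185, 40^4≡265, 40^8≡41, 40^16≡266, 40^32≡6
50 = 32 + 16 + 2, so 40^50 ≡ 6·266·185 ≡ 91 (mod 283)
Squares mod 283: 50^1≡50, 50^2≡236, 50^4≡228, 50^8≡195, 50^16≡103, 50^32≡138, 50^64≡83, 50^128≡97
225 = 128 + 64 + 32 + 1, so 50^225 ≡ 97·83·138·50 ≡ 132 (mod 283)
91·132 = 12012 ≡ 126 (mod 283)
59 ≠ 126, so verification fails.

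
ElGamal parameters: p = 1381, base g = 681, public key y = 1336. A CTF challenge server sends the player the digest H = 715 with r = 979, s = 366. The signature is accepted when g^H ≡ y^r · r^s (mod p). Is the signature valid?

Left side g^H mod p:
681^2 = 463761 ≡ 1126
681^4 ≡ 1126^2 = 1267876 ≡ 118
681^8 ≡ 118^2 = 13924 ≡ 114
681^16 ≡ 114^2 = 12996 ≡ 567
681^32 ≡ 567^2 = 321489 ≡ 1097
681^64 ≡ 1097^2 = 1203409 ≡ 558
681^128 ≡ 558^2 = 311364 ≡ 639
681^256 ≡ 639^2 = 408321 ≡ 926
681^512 ≡ 926^2 = 857476 ≡ 1256
715 = 512 + 128 + 64 + 8 + 2 + 1, so 681^715 ≡ 1256·639·558·114·1126·681 ≡ 484 (mod 1381)
Right side y^r · r^s mod p:
1336^2 = 1784896 ≡ 644
1336^4 ≡ 644^2 = 414736 ≡ 436
1336^8 ≡ 436^2 = 190096 ≡ 899
1336^16 ≡ 899^2 = 808201 ≡ 316
1336^32 ≡ 316^2 = 99856 ≡ 424
1336^64 ≡ 424^2 = 179776 ≡ 246
1336^128 ≡ 246^2 = 60516 ≡ 1133
1336^256 ≡ 1133^2 = 1283689 ≡ 740
1336^512 ≡ 740^2 = 547600 ≡ 724
979 = 512 + 256 + 128 + 64 + 16 + 2 + 1, so 1336^979 ≡ 724·740·1133·246·316·644·1336 ≡ 144 (mod 1381)
979^2 = 958441 ≡ 27
979^4 ≡ 27^2 = 729
979^8 ≡ 729^2 = 531441 ≡ 1137
979^16 ≡ 1137^2 = 1292769 ≡ 153
979^32 ≡ 153^2 = 23409 ≡ 1313
979^64 ≡ 1313^2 = 1723969 ≡ 481
979^128 ≡ 481^2 = 231361 ≡ 734
979^256 ≡ 734^2 = 538756 ≡ 166
366 = 256 + 64 + 32 + 8 + 4 + 2, so 979^366 ≡ 166·481·1313·1137·729·27 ≡ 434 (mod 1381)
144·434 = 62496 ≡ 351 (mod 1381)
484 ≠ 351, so verification fails.

invalid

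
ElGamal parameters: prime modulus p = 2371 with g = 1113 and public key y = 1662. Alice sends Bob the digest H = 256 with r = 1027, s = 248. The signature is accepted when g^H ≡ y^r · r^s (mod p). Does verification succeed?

Left side g^H mod p:
Squares mod 2371: 1113^1≡1113, 1113^2≡1107, 1113^4≡2013, 1113^8≡130, 1113^16≡303, 1113^32≡1711, 1113^64≡1707, 1113^128≡2261, 1113^256≡245
1113^256 ≡ 245 (mod 2371)
Right side y^r · r^s mod p:
Squares mod 2371: 1662^1≡1662, 1662^2≡29, 1662^4≡841, 1662^8≡723, 1662^16≡1109, 1662^32≡1703, 1662^64≡476, 1662^128≡1331, 1662^256≡424, 1662^512≡1951, 1662^1024≡946
1027 = 1024 + 2 + 1, so 1662^1027 ≡ 946·29·1662 ≡ 978 (mod 2371)
Squares mod 2371: 1027^1≡1027, 1027^2≡2005, 1027^4≡1180, 1027^8≡623, 1027^16≡1656, 1027^32≡1460, 1027^64≡71, 1027^128≡299
248 = 128 + 64 + 32 + 16 + 8, so 1027^248 ≡ 299·71·1460·1656·623 ≡ 604 (mod 2371)
978·604 = 590712 ≡ 333 (mod 2371)
245 ≠ 333, so verification fails.

fails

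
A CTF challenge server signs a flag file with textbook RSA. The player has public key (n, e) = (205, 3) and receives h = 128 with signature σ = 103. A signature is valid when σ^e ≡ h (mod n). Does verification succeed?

fails

σ^2 ≡ 103^2 = 10609 ≡ 154
3 = 2 + 1, so σ^3 ≡ 154·103 ≡ 77 (mod 205)
σ^3 mod 205 = 77, but h = 128.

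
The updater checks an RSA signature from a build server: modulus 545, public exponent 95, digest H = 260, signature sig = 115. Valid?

no

sig^2 ≡ 115^2 = 13225 ≡ 145
sig^4 ≡ 145^2 = 21025 ≡ 315
sig^8 ≡ 315^2 = 99225 ≡ 35
sig^16 ≡ 35^2 = 1225 ≡ 135
sig^32 ≡ 135^2 = 18225 ≡ 240
sig^64 ≡ 240^2 = 57600 ≡ 375
95 = 64 + 16 + 8 + 4 + 2 + 1, so sig^95 ≡ 375·135·35·315·145·115 ≡ 285 (mod 545)
The recovered value 285 does not match the digest 260.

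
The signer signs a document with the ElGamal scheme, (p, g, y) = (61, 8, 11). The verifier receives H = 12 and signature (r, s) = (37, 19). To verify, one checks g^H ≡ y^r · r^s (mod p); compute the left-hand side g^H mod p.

58

8^2 = 64 ≡ 3
8^4 ≡ 3^2 = 9
8^8 ≡ 9^2 = 81 ≡ 20
12 = 8 + 4, so 8^12 ≡ 20·9 ≡ 58 (mod 61)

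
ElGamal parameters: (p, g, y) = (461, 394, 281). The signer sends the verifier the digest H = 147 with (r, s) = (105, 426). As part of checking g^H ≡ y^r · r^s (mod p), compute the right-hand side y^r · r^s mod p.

281^105 mod 461 = 45
105^426 mod 461 = 5
y^r · r^s ≡ 45·5 = 225 ≡ 225 (mod 461)

225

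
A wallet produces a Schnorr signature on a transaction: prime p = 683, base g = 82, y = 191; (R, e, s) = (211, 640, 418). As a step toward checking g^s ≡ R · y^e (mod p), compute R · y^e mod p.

603

191^2 = 36481 ≡ 282
191^4 ≡ 282^2 = 79524 ≡ 296
191^8 ≡ 296^2 = 87616 ≡ 192
191^16 ≡ 192^2 = 36864 ≡ 665
191^32 ≡ 665^2 = 442225 ≡ 324
191^64 ≡ 324^2 = 104976 ≡ 477
191^128 ≡ 477^2 = 227529 ≡ 90
191^256 ≡ 90^2 = 8100 ≡ 587
191^512 ≡ 587^2 = 344569 ≡ 337
640 = 512 + 128, so 191^640 ≡ 337·90 ≡ 278 (mod 683)
R · y^e ≡ 211·278 = 58658 ≡ 603 (mod 683)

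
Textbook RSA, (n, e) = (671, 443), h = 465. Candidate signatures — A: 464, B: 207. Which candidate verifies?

B

Candidate A: 464^443 mod 671 = 206
Candidate B: 207^443 mod 671 = 465
  → matches h = 465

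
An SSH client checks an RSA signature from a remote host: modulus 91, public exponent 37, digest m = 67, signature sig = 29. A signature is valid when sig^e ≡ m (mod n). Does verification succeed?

fails

sig^2 ≡ 29^2 = 841 ≡ 22
sig^4 ≡ 22^2 = 484 ≡ 29
sig^8 ≡ 29^2 = 841 ≡ 22
sig^16 ≡ 22^2 = 484 ≡ 29
sig^32 ≡ 29^2 = 841 ≡ 22
37 = 32 + 4 + 1, so sig^37 ≡ 22·29·29 ≡ 29 (mod 91)
29 ≠ 67, so verification fails.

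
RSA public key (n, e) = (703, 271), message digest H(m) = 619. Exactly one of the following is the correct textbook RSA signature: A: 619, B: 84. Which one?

A

Candidate A: 619^2 = 383161 ≡ 26; 619^4 ≡ 26^2 = 676; 619^8 ≡ 676^2 = 456976 ≡ 26; 619^16 ≡ 26^2 = 676; 619^32 ≡ 676^2 = 456976 ≡ 26; 619^64 ≡ 26^2 = 676; 619^128 ≡ 676^2 = 456976 ≡ 26; 619^256 ≡ 26^2 = 676; 271 = 256 + 8 + 4 + 2 + 1, so 619^271 ≡ 676·26·676·26·619 ≡ 619 (mod 703)
  → matches H(m) = 619
Candidate B: 84^2 = 7056 ≡ 26; 84^4 ≡ 26^2 = 676; 84^8 ≡ 676^2 = 456976 ≡ 26; 84^16 ≡ 26^2 = 676; 84^32 ≡ 676^2 = 456976 ≡ 26; 84^64 ≡ 26^2 = 676; 84^128 ≡ 676^2 = 456976 ≡ 26; 84^256 ≡ 26^2 = 676; 271 = 256 + 8 + 4 + 2 + 1, so 84^271 ≡ 676·26·676·26·84 ≡ 84 (mod 703)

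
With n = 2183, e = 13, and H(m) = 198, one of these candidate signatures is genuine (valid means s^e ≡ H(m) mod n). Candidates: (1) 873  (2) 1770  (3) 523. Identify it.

3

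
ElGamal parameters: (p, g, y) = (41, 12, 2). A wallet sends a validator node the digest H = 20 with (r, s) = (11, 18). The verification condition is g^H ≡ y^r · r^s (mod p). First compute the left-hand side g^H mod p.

12^2 = 144 ≡ 21
12^4 ≡ 21^2 = 441 ≡ 31
12^8 ≡ 31^2 = 961 ≡ 18
12^16 ≡ 18^2 = 324 ≡ 37
20 = 16 + 4, so 12^20 ≡ 37·31 ≡ 40 (mod 41)

40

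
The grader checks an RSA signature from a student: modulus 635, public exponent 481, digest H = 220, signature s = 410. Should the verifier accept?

s^2 ≡ 410^2 = 168100 ≡ 460
s^4 ≡ 460^2 = 211600 ≡ 145
s^8 ≡ 145^2 = 21025 ≡ 70
s^16 ≡ 70^2 = 4900 ≡ 455
s^32 ≡ 455^2 = 207025 ≡ 15
s^64 ≡ 15^2 = 225
s^128 ≡ 225^2 = 50625 ≡ 460
s^256 ≡ 460^2 = 211600 ≡ 145
481 = 256 + 128 + 64 + 32 + 1, so s^481 ≡ 145·460·225·15·410 ≡ 220 (mod 635)
Since 220 equals the digest 220, verification succeeds.

accept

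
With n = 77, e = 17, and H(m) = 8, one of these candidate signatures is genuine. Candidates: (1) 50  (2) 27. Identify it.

Candidate 1: 50^2 = 2500 ≡ 36; 50^4 ≡ 36^2 = 1296 ≡ 64; 50^8 ≡ 64^2 = 4096 ≡ 15; 50^16 ≡ 15^2 = 225 ≡ 71; 17 = 16 + 1, so 50^17 ≡ 71·50 ≡ 8 (mod 77)
  → matches H(m) = 8
Candidate 2: 27^2 = 729 ≡ 36; 27^4 ≡ 36^2 = 1296 ≡ 64; 27^8 ≡ 64^2 = 4096 ≡ 15; 27^16 ≡ 15^2 = 225 ≡ 71; 17 = 16 + 1, so 27^17 ≡ 71·27 ≡ 69 (mod 77)

1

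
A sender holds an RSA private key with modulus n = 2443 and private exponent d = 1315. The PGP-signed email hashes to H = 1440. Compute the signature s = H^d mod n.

Squares mod 2443: H^1≡1440, H^2≡1936, H^4≡534, H^8≡1768, H^16≡1227, H^32≡641, H^64≡457, H^128≡1194, H^256≡1367, H^512≡2237, H^1024≡905
1315 = 1024 + 256 + 32 + 2 + 1, so H^1315 ≡ 905·1367·641·1936·1440 ≡ 40 (mod 2443)

40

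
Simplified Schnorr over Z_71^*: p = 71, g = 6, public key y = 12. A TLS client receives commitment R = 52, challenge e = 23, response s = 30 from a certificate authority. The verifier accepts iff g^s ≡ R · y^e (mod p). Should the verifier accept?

g^s mod p:
6^2 = 36
6^4 ≡ 36^2 = 1296 ≡ 18
6^8 ≡ 18^2 = 324 ≡ 40
6^16 ≡ 40^2 = 1600 ≡ 38
30 = 16 + 8 + 4 + 2, so 6^30 ≡ 38·40·18·36 ≡ 48 (mod 71)
R · y^e mod p:
12^2 = 144 ≡ 2
12^4 ≡ 2^2 = 4
12^8 ≡ 4^2 = 16
12^16 ≡ 16^2 = 256 ≡ 43
23 = 16 + 4 + 2 + 1, so 12^23 ≡ 43·4·2·12 ≡ 10 (mod 71)
52·10 = 520 ≡ 23 (mod 71)
48 ≠ 23; the check fails.

reject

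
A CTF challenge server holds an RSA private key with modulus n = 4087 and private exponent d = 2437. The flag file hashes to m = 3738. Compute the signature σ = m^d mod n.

1800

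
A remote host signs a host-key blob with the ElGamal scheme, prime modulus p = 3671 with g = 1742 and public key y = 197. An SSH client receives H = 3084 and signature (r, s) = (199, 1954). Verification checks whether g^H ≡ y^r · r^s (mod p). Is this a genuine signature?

forged

Left side g^H mod p:
1742^2 = 3034564 ≡ 2318
1742^4 ≡ 2318^2 = 5373124 ≡ 2451
1742^8 ≡ 2451^2 = 6007401 ≡ 1645
1742^16 ≡ 1645^2 = 2706025 ≡ 498
1742^32 ≡ 498^2 = 248004 ≡ 2047
1742^64 ≡ 2047^2 = 4190209 ≡ 1598
1742^128 ≡ 1598^2 = 2553604 ≡ 2259
1742^256 ≡ 2259^2 = 5103081 ≡ 391
1742^512 ≡ 391^2 = 152881 ≡ 2370
1742^1024 ≡ 2370^2 = 5616900 ≡ 270
1742^2048 ≡ 270^2 = 72900 ≡ 3151
3084 = 2048 + 1024 + 8 + 4, so 1742^3084 ≡ 3151·270·1645·2451 ≡ 2306 (mod 3671)
Right side y^r · r^s mod p:
197^2 = 38809 ≡ 2099
197^4 ≡ 2099^2 = 4405801 ≡ 601
197^8 ≡ 601^2 = 361201 ≡ 1443
197^16 ≡ 1443^2 = 2082249 ≡ 792
197^32 ≡ 792^2 = 627264 ≡ 3194
197^64 ≡ 3194^2 = 10201636 ≡ 3598
197^128 ≡ 3598^2 = 12945604 ≡ 1658
199 = 128 + 64 + 4 + 2 + 1, so 197^199 ≡ 1658·3598·601·2099·197 ≡ 2196 (mod 3671)
199^2 = 39601 ≡ 2891
199^4 ≡ 2891^2 = 8357881 ≡ 2685
199^8 ≡ 2685^2 = 7209225 ≡ 3052
199^16 ≡ 3052^2 = 9314704 ≡ 1377
199^32 ≡ 1377^2 = 1896129 ≡ 1893
199^64 ≡ 1893^2 = 3583449 ≡ 553
199^128 ≡ 553^2 = 305809 ≡ 1116
199^256 ≡ 1116^2 = 1245456 ≡ 987
199^512 ≡ 987^2 = 974169 ≡ 1354
199^1024 ≡ 1354^2 = 1833316 ≡ 1487
1954 = 1024 + 512 + 256 + 128 + 32 + 2, so 199^1954 ≡ 1487·1354·987·1116·1893·2891 ≡ 2616 (mod 3671)
2196·2616 = 5744736 ≡ 3292 (mod 3671)
2306 ≠ 3292, so verification fails.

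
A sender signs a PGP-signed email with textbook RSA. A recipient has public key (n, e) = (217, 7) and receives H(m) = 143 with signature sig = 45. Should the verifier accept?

sig^2 ≡ 45^2 = 2025 ≡ 72
sig^4 ≡ 72^2 = 5184 ≡ 193
7 = 4 + 2 + 1, so sig^7 ≡ 193·72·45 ≡ 143 (mod 217)
143 = H(m), so the signature checks out.

accept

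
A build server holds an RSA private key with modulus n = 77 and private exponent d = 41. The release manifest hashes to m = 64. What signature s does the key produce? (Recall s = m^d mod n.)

64

m^2 ≡ 64^2 = 4096 ≡ 15
m^4 ≡ 15^2 = 225 ≡ 71
m^8 ≡ 71^2 = 5041 ≡ 36
m^16 ≡ 36^2 = 1296 ≡ 64
m^32 ≡ 64^2 = 4096 ≡ 15
41 = 32 + 8 + 1, so m^41 ≡ 15·36·64 ≡ 64 (mod 77)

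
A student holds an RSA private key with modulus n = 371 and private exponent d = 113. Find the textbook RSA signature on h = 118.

279

h^2 ≡ 118^2 = 13924 ≡ 197
h^4 ≡ 197^2 = 38809 ≡ 225
h^8 ≡ 225^2 = 50625 ≡ 169
h^16 ≡ 169^2 = 28561 ≡ 365
h^32 ≡ 365^2 = 133225 ≡ 36
h^64 ≡ 36^2 = 1296 ≡ 183
113 = 64 + 32 + 16 + 1, so h^113 ≡ 183·36·365·118 ≡ 279 (mod 371)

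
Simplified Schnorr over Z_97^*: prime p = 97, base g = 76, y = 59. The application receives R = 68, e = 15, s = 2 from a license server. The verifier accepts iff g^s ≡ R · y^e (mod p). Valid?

g^s mod p:
76^2 = 5776 ≡ 53
R · y^e mod p:
59^2 = 3481 ≡ 86
59^4 ≡ 86^2 = 7396 ≡ 24
59^8 ≡ 24^2 = 576 ≡ 91
15 = 8 + 4 + 2 + 1, so 59^15 ≡ 91·24·86·59 ≡ 45 (mod 97)
68·45 = 3060 ≡ 53 (mod 97)
53 ≡ 53 (mod 97); signature holds.

yes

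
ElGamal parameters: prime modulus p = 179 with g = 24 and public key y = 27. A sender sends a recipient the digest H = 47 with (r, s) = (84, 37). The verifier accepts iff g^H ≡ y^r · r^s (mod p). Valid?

Left side g^H mod p:
24^2 = 576 ≡ 39
24^4 ≡ 39^2 = 1521 ≡ 89
24^8 ≡ 89^2 = 7921 ≡ 45
24^16 ≡ 45^2 = 2025 ≡ 56
24^32 ≡ 56^2 = 3136 ≡ 93
47 = 32 + 8 + 4 + 2 + 1, so 24^47 ≡ 93·45·89·39·24 ≡ 38 (mod 179)
Right side y^r · r^s mod p:
27^2 = 729 ≡ 13
27^4 ≡ 13^2 = 169
27^8 ≡ 169^2 = 28561 ≡ 100
27^16 ≡ 100^2 = 10000 ≡ 155
27^32 ≡ 155^2 = 24025 ≡ 39
27^64 ≡ 39^2 = 1521 ≡ 89
84 = 64 + 16 + 4, so 27^84 ≡ 89·155·169 ≡ 59 (mod 179)
84^2 = 7056 ≡ 75
84^4 ≡ 75^2 = 5625 ≡ 76
84^8 ≡ 76^2 = 5776 ≡ 48
84^16 ≡ 48^2 = 2304 ≡ 156
84^32 ≡ 156^2 = 24336 ≡ 171
37 = 32 + 4 + 1, so 84^37 ≡ 171·76·84 ≡ 122 (mod 179)
59·122 = 7198 ≡ 38 (mod 179)
38 ≡ 38 (mod 179), so the signature is genuine.

yes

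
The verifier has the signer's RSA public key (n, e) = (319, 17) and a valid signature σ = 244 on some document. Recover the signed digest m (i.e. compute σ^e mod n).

128

σ^17 mod 319 = 128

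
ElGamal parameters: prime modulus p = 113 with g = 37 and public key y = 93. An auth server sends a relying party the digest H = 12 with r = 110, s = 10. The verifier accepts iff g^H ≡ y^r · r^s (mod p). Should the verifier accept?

Left side g^H mod p:
37^2 = 1369 ≡ 13
37^4 ≡ 13^2 = 169 ≡ 56
37^8 ≡ 56^2 = 3136 ≡ 85
12 = 8 + 4, so 37^12 ≡ 85·56 ≡ 14 (mod 113)
Right side y^r · r^s mod p:
93^2 = 8649 ≡ 61
93^4 ≡ 61^2 = 3721 ≡ 105
93^8 ≡ 105^2 = 11025 ≡ 64
93^16 ≡ 64^2 = 4096 ≡ 28
93^32 ≡ 28^2 = 784 ≡ 106
93^64 ≡ 106^2 = 11236 ≡ 49
110 = 64 + 32 + 8 + 4 + 2, so 93^110 ≡ 49·106·64·105·61 ≡ 63 (mod 113)
110^2 = 12100 ≡ 9
110^4 ≡ 9^2 = 81
110^8 ≡ 81^2 = 6561 ≡ 7
10 = 8 + 2, so 110^10 ≡ 7·9 ≡ 63 (mod 113)
63·63 = 3969 ≡ 14 (mod 113)
14 ≡ 14 (mod 113), so the signature is genuine.

accept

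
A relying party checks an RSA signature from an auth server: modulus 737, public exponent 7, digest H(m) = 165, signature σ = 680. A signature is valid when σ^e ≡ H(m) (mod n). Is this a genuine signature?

forged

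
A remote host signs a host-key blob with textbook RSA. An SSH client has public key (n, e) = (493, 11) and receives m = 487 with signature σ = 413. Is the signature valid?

σ^11 mod 493 = 487
487 = m, so the signature checks out.

valid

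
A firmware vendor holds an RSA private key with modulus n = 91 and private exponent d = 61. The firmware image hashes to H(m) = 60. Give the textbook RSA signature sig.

(H(m))^2 ≡ 60^2 = 3600 ≡ 51
(H(m))^4 ≡ 51^2 = 2601 ≡ 53
(H(m))^8 ≡ 53^2 = 2809 ≡ 79
(H(m))^16 ≡ 79^2 = 6241 ≡ 53
(H(m))^32 ≡ 53^2 = 2809 ≡ 79
61 = 32 + 16 + 8 + 4 + 1, so (H(m))^61 ≡ 79·53·79·53·60 ≡ 60 (mod 91)

60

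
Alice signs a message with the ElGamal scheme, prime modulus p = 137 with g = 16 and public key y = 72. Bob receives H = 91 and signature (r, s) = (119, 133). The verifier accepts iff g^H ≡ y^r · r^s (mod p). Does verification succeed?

fails

Left side g^H mod p:
Squares mod 137: 16^1≡16, 16^2≡119, 16^4≡50, 16^8≡34, 16^16≡60, 16^32≡38, 16^64≡74
91 = 64 + 16 + 8 + 2 + 1, so 16^91 ≡ 74·60·34·119·16 ≡ 59 (mod 137)
Right side y^r · r^s mod p:
Squares mod 137: 72^1≡72, 72^2≡115, 72^4≡73, 72^8≡123, 72^16≡59, 72^32≡56, 72^64≡122
119 = 64 + 32 + 16 + 4 + 2 + 1, so 72^119 ≡ 122·56·59·73·115·72 ≡ 1 (mod 137)
Squares mod 137: 119^1≡119, 119^2≡50, 119^4≡34, 119^8≡60, 119^16≡38, 119^32≡74, 119^64≡133, 119^128≡16
133 = 128 + 4 + 1, so 119^133 ≡ 16·34·119 ≡ 72 (mod 137)
1·72 = 72 ≡ 72 (mod 137)
59 ≠ 72, so verification fails.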